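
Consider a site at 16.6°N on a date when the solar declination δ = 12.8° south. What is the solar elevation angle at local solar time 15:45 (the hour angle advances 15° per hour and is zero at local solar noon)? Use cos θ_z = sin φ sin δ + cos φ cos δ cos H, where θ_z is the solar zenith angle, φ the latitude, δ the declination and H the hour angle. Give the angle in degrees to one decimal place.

27.1°

Hour angle H = 15° × (15.75 − 12) = 56.25°.
cos θ_z = sin φ sin δ + cos φ cos δ cos H = (0.2857)(-0.2215) + (0.9583)(0.9751)(0.5556) = 0.4559.
θ_z = arccos(0.4559) = 62.88°, so the elevation is 90° − 62.88° = 27.12°.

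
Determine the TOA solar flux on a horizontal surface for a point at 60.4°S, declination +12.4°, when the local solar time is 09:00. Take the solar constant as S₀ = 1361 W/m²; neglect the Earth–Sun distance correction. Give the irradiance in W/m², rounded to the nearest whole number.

Hour angle H = 15° × (9 − 12) = -45.00°.
With φ = -60.4°, δ = 12.4°, H = -45.00°: sin φ sin δ = -0.1867, cos φ cos δ cos H = 0.3411, so cos θ_z = 0.1544.
Top-of-atmosphere irradiance = S₀ cos θ_z = 1361 × 0.1544 = 210.14 W/m².

210 W/m²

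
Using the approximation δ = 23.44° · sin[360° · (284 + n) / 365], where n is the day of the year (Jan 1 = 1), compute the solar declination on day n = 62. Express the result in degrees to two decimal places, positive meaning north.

-7.53°

360 × (284 + 62) / 365 = 341.260°; sin(341.260°) = -0.3213.
δ = 23.44 × -0.3213 = -7.531° ≈ -7.53°.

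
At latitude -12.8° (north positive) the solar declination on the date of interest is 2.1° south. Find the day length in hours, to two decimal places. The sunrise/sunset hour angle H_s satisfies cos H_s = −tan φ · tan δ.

−tan φ tan δ = −(-0.2272)(-0.0367) = -0.0083; H_s = arccos(-0.0083) = 90.48°.
Day length = 2 H_s / 15° h⁻¹ = 180.96° / 15 = 12.064 h.

12.06 hours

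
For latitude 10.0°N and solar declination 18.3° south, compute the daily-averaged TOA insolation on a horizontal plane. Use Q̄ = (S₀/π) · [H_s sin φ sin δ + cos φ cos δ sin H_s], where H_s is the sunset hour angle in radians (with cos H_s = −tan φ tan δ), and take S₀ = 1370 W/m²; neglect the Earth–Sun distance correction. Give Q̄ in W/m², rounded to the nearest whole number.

The sunset hour angle satisfies cos H_s = −tan φ tan δ = 0.0583, giving H_s = 86.66°. In radians, H_s = 1.5125.
H_s sin φ sin δ = 1.5125 × 0.1736 × -0.3140 = -0.0824.
cos φ cos δ sin H_s = 0.9848 × 0.9494 × 0.9983 = 0.9334.
Q̄ = (1370/π) × (-0.0824 + 0.9334) = 436.08 × 0.8510 = 371.10 W/m².

371 W/m²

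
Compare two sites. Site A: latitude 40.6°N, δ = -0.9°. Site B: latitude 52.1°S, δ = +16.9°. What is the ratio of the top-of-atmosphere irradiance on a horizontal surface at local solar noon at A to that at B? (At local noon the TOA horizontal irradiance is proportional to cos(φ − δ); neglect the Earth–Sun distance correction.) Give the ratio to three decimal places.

A: cos θ_z = cos(40.6° − (-0.9°)) = 0.7490.
B: cos θ_z = cos(-52.1° − (16.9°)) = 0.3584.
Ratio A/B = 0.7490 / 0.3584 = 2.0898.

2.090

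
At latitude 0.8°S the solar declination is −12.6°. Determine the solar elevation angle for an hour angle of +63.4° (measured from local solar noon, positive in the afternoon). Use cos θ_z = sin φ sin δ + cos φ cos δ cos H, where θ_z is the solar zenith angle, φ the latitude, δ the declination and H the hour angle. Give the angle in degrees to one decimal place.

With φ = -0.8°, δ = -12.6°, H = 63.40°: sin φ sin δ = 0.0030, cos φ cos δ cos H = 0.4369, so cos θ_z = 0.4399.
θ_z = arccos(0.4399) = 63.90°, so the elevation is 90° − 63.90° = 26.10°.

26.1°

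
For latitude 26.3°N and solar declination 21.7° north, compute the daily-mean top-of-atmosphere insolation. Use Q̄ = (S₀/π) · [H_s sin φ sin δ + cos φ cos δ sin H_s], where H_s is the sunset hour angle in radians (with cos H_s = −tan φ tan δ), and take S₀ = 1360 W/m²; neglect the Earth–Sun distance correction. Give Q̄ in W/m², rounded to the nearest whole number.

479 W/m²

−tan φ tan δ = −(0.4942)(0.3979) = -0.1966; H_s = arccos(-0.1966) = 101.34°. In radians, H_s = 1.7687.
H_s sin φ sin δ = 1.7687 × 0.4431 × 0.3697 = 0.2897.
cos φ cos δ sin H_s = 0.8965 × 0.9291 × 0.9805 = 0.8167.
Q̄ = (1360/π) × (0.2897 + 0.8167) = 432.90 × 1.1064 = 478.96 W/m².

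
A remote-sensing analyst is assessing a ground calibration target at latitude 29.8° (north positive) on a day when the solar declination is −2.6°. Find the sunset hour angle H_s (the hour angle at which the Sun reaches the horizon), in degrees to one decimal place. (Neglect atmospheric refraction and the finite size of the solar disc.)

The sunset hour angle satisfies cos H_s = −tan φ tan δ = 0.0260, giving H_s = 88.51°.

88.5°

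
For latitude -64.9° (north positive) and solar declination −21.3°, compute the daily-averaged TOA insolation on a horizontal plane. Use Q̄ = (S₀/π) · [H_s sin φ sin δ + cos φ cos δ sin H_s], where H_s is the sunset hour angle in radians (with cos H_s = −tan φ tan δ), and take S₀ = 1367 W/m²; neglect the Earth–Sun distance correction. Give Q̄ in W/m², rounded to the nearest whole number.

461 W/m²

The sunset hour angle satisfies cos H_s = −tan φ tan δ = -0.8323, giving H_s = 146.34°. In radians, H_s = 2.5541.
H_s sin φ sin δ = 2.5541 × -0.9056 × -0.3633 = 0.8403.
cos φ cos δ sin H_s = 0.4242 × 0.9317 × 0.5543 = 0.2191.
Q̄ = (1367/π) × (0.8403 + 0.2191) = 435.13 × 1.0594 = 460.98 W/m².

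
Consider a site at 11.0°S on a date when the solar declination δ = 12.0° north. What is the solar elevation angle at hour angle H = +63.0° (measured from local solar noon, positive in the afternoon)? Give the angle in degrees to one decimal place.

With φ = -11.0°, δ = 12.0°, H = 63.00°: sin φ sin δ = -0.0397, cos φ cos δ cos H = 0.4359, so cos θ_z = 0.3962.
θ_z = arccos(0.3962) = 66.66°, so the elevation is 90° − 66.66° = 23.34°.

23.3°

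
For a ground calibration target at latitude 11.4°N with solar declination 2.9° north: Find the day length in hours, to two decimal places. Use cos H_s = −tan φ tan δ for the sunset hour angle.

12.08 hours

cos H_s = −tan(11.4°) · tan(2.9°) = -0.0102, so H_s = arccos(-0.0102) = 90.58°.
Day length = 2 H_s / 15° h⁻¹ = 181.16° / 15 = 12.077 h.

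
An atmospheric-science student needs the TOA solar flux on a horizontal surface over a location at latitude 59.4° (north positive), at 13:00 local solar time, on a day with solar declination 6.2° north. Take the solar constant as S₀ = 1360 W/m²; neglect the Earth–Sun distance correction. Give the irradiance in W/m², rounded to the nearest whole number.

791 W/m²

Hour angle H = 15° × (13 − 12) = 15.00°.
cos θ_z = sin(59.4°) sin(6.2°) + cos(59.4°) cos(6.2°) cos(15.00°) = 0.0930 + 0.4888 = 0.5818.
Top-of-atmosphere irradiance = S₀ cos θ_z = 1360 × 0.5818 = 791.25 W/m².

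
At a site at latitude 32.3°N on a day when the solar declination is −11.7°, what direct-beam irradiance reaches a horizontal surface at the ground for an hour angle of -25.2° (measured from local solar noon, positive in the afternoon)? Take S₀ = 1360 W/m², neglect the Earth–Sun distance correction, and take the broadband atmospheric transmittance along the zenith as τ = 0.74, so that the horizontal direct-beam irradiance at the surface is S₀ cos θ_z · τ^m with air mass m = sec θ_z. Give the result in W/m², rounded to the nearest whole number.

544 W/m²

cos θ_z = sin φ sin δ + cos φ cos δ cos H = (0.5344)(-0.2028) + (0.8453)(0.9792)(0.9048) = 0.6405.
Air mass m = 1/cos θ_z = 1/0.6405 = 1.561; τ^m = 0.74^1.561 = 0.6250.
Surface direct beam = 1360 × 0.6405 × 0.6250 = 544.42 W/m².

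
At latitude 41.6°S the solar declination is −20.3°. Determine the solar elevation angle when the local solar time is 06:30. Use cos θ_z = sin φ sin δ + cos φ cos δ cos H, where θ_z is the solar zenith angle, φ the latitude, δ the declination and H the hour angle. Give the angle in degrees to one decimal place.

Hour angle H = 15° × (6.5 − 12) = -82.50°.
cos θ_z = sin φ sin δ + cos φ cos δ cos H = (-0.6639)(-0.3469) + (0.7478)(0.9379)(0.1305) = 0.3218.
θ_z = arccos(0.3218) = 71.23°, so the elevation is 90° − 71.23° = 18.77°.

18.8°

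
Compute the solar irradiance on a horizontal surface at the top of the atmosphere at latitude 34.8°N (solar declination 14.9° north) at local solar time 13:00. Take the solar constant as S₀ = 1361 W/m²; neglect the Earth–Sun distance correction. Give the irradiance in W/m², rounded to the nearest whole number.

Hour angle H = 15° × (13 − 12) = 15.00°.
cos θ_z = sin φ sin δ + cos φ cos δ cos H = (0.5707)(0.2571) + (0.8211)(0.9664)(0.9659) = 0.9132.
Top-of-atmosphere irradiance = S₀ cos θ_z = 1361 × 0.9132 = 1242.87 W/m².

1243 W/m²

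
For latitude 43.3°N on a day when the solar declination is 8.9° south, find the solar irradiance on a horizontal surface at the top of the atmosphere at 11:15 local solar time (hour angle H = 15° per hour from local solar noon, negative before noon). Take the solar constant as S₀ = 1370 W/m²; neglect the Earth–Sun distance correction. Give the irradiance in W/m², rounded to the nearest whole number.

Hour angle H = 15° × (11.25 − 12) = -11.25°.
With φ = 43.3°, δ = -8.9°, H = -11.25°: sin φ sin δ = -0.1061, cos φ cos δ cos H = 0.7052, so cos θ_z = 0.5991.
Top-of-atmosphere irradiance = S₀ cos θ_z = 1370 × 0.5991 = 820.77 W/m².

821 W/m²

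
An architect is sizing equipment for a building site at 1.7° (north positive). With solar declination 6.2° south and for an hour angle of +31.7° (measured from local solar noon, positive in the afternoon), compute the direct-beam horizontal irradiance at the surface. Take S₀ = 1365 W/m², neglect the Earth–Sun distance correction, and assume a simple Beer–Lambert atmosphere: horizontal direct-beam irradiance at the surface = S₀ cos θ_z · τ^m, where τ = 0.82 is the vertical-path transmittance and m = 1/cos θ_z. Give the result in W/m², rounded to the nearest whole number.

908 W/m²

With φ = 1.7°, δ = -6.2°, H = 31.70°: sin φ sin δ = -0.0032, cos φ cos δ cos H = 0.8455, so cos θ_z = 0.8423.
Air mass m = 1/cos θ_z = 1/0.8423 = 1.187; τ^m = 0.82^1.187 = 0.7901.
Surface direct beam = 1365 × 0.8423 × 0.7901 = 908.41 W/m².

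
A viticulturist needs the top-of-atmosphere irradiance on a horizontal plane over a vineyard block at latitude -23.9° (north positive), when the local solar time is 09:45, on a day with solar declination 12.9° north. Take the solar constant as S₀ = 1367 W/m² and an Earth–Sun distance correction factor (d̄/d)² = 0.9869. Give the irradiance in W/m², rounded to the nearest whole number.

Hour angle H = 15° × (9.75 − 12) = -33.75°.
cos θ_z = sin(-23.9°) sin(12.9°) + cos(-23.9°) cos(12.9°) cos(-33.75°) = -0.0904 + 0.7410 = 0.6506.
Top-of-atmosphere irradiance = S₀ (d̄/d)² cos θ_z = 1367 × 0.9869 × 0.6506 = 877.72 W/m².

878 W/m²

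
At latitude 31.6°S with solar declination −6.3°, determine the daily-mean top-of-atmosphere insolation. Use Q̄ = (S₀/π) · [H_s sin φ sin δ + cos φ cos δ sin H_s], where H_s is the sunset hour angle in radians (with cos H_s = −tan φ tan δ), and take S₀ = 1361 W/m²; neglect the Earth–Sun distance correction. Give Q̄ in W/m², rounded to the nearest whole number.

407 W/m²

cos H_s = −tan(-31.6°) · tan(-6.3°) = -0.0679, so H_s = arccos(-0.0679) = 93.89°. In radians, H_s = 1.6387.
H_s sin φ sin δ = 1.6387 × -0.5240 × -0.1097 = 0.0942.
cos φ cos δ sin H_s = 0.8517 × 0.9940 × 0.9977 = 0.8446.
Q̄ = (1361/π) × (0.0942 + 0.8446) = 433.22 × 0.9388 = 406.71 W/m².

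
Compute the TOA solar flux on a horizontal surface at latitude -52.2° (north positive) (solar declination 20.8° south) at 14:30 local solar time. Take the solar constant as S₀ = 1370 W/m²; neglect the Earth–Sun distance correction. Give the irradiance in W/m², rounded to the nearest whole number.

1007 W/m²

Hour angle H = 15° × (14.5 − 12) = 37.50°.
cos θ_z = sin φ sin δ + cos φ cos δ cos H = (-0.7902)(-0.3551) + (0.6129)(0.9348)(0.7934) = 0.7352.
Top-of-atmosphere irradiance = S₀ cos θ_z = 1370 × 0.7352 = 1007.22 W/m².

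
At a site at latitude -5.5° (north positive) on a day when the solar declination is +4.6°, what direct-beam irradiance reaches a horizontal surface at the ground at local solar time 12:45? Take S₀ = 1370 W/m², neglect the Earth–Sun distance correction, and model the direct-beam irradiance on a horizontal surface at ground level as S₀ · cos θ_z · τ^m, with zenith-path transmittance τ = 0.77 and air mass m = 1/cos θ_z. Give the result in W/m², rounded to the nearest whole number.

Hour angle H = 15° × (12.75 − 12) = 11.25°.
cos θ_z = sin φ sin δ + cos φ cos δ cos H = (-0.0958)(0.0802) + (0.9954)(0.9968)(0.9808) = 0.9655.
Air mass m = 1/cos θ_z = 1/0.9655 = 1.036; τ^m = 0.77^1.036 = 0.7628.
Surface direct beam = 1370 × 0.9655 × 0.7628 = 1008.98 W/m².

1009 W/m²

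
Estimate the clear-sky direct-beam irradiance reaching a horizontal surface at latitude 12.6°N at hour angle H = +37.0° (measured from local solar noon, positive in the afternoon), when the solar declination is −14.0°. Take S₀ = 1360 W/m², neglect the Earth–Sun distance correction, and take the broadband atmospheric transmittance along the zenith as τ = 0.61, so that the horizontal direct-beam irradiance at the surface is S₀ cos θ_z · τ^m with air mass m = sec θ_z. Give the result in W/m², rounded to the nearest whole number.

474 W/m²

cos θ_z = sin φ sin δ + cos φ cos δ cos H = (0.2181)(-0.2419) + (0.9759)(0.9703)(0.7986) = 0.7034.
Air mass m = 1/cos θ_z = 1/0.7034 = 1.422; τ^m = 0.61^1.422 = 0.4952.
Surface direct beam = 1360 × 0.7034 × 0.4952 = 473.72 W/m².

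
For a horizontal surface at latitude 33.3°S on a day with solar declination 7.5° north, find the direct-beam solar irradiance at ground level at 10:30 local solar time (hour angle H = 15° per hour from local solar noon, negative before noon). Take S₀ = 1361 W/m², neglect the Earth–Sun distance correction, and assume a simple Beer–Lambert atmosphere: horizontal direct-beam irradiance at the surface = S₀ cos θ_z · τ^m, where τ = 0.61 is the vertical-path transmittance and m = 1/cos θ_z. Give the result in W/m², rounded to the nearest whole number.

Hour angle H = 15° × (10.5 − 12) = -22.50°.
cos θ_z = sin(-33.3°) sin(7.5°) + cos(-33.3°) cos(7.5°) cos(-22.50°) = -0.0717 + 0.7656 = 0.6939.
Air mass m = 1/cos θ_z = 1/0.6939 = 1.441; τ^m = 0.61^1.441 = 0.4905.
Surface direct beam = 1361 × 0.6939 × 0.4905 = 463.23 W/m².

463 W/m²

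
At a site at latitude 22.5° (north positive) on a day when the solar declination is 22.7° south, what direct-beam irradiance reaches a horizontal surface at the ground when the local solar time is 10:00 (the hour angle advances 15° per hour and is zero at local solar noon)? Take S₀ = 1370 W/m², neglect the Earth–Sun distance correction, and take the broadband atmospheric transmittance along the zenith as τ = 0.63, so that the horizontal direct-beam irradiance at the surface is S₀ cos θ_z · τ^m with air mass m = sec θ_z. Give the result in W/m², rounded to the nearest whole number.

Hour angle H = 15° × (10 − 12) = -30.00°.
cos θ_z = sin(22.5°) sin(-22.7°) + cos(22.5°) cos(-22.7°) cos(-30.00°) = -0.1477 + 0.7381 = 0.5904.
Air mass m = 1/cos θ_z = 1/0.5904 = 1.694; τ^m = 0.63^1.694 = 0.4572.
Surface direct beam = 1370 × 0.5904 × 0.4572 = 369.81 W/m².

370 W/m²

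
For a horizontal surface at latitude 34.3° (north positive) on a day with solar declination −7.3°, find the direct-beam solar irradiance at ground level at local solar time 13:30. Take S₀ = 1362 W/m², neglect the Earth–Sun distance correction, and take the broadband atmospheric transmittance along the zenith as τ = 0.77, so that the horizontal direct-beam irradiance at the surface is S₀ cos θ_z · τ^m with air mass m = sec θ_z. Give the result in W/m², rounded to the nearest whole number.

Hour angle H = 15° × (13.5 − 12) = 22.50°.
cos θ_z = sin(34.3°) sin(-7.3°) + cos(34.3°) cos(-7.3°) cos(22.50°) = -0.0716 + 0.7570 = 0.6854.
Air mass m = 1/cos θ_z = 1/0.6854 = 1.459; τ^m = 0.77^1.459 = 0.6830.
Surface direct beam = 1362 × 0.6854 × 0.6830 = 637.59 W/m².

638 W/m²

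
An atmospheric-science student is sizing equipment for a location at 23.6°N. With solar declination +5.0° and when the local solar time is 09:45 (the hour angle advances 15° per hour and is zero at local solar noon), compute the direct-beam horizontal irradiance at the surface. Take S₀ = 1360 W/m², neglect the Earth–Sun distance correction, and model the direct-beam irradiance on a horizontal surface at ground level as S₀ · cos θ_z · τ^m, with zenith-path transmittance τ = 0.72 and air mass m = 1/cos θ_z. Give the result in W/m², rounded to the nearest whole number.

Hour angle H = 15° × (9.75 − 12) = -33.75°.
cos θ_z = sin(23.6°) sin(5.0°) + cos(23.6°) cos(5.0°) cos(-33.75°) = 0.0349 + 0.7590 = 0.7939.
Air mass m = 1/cos θ_z = 1/0.7939 = 1.260; τ^m = 0.72^1.260 = 0.6611.
Surface direct beam = 1360 × 0.7939 × 0.6611 = 713.79 W/m².

714 W/m²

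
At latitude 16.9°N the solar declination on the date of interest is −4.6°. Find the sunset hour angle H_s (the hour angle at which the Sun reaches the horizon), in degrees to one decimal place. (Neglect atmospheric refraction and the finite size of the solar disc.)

cos H_s = −tan(16.9°) · tan(-4.6°) = 0.0244, so H_s = arccos(0.0244) = 88.60°.

88.6°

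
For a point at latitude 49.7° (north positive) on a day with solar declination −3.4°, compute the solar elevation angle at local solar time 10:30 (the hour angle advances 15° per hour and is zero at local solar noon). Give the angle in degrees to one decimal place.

33.5°

Hour angle H = 15° × (10.5 − 12) = -22.50°.
cos θ_z = sin φ sin δ + cos φ cos δ cos H = (0.7627)(-0.0593) + (0.6468)(0.9982)(0.9239) = 0.5513.
θ_z = arccos(0.5513) = 56.54°, so the elevation is 90° − 56.54° = 33.46°.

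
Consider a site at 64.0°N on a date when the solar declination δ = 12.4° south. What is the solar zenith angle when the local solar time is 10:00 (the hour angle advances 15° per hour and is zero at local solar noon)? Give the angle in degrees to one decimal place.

79.8°

Hour angle H = 15° × (10 − 12) = -30.00°.
cos θ_z = sin(64.0°) sin(-12.4°) + cos(64.0°) cos(-12.4°) cos(-30.00°) = -0.1930 + 0.3708 = 0.1778.
θ_z = arccos(0.1778) = 79.76°.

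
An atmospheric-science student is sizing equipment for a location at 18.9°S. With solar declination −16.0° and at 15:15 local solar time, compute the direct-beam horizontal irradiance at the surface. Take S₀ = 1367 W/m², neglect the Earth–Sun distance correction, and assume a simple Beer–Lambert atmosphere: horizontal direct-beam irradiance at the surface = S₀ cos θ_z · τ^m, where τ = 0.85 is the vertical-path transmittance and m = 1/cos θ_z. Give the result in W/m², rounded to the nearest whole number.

Hour angle H = 15° × (15.25 − 12) = 48.75°.
cos θ_z = sin(-18.9°) sin(-16.0°) + cos(-18.9°) cos(-16.0°) cos(48.75°) = 0.0893 + 0.5996 = 0.6889.
Air mass m = 1/cos θ_z = 1/0.6889 = 1.452; τ^m = 0.85^1.452 = 0.7898.
Surface direct beam = 1367 × 0.6889 × 0.7898 = 743.78 W/m².

744 W/m²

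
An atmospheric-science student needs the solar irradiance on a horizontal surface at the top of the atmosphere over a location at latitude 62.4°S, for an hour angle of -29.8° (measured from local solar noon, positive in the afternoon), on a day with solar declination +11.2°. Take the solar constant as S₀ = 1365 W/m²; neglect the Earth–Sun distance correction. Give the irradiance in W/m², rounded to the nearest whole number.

cos θ_z = sin(-62.4°) sin(11.2°) + cos(-62.4°) cos(11.2°) cos(-29.80°) = -0.1721 + 0.3944 = 0.2223.
Top-of-atmosphere irradiance = S₀ cos θ_z = 1365 × 0.2223 = 303.44 W/m².

303 W/m²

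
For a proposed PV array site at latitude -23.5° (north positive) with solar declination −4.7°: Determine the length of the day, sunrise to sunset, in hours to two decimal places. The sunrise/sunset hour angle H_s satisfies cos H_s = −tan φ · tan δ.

12.27 hours

−tan φ tan δ = −(-0.4348)(-0.0822) = -0.0357; H_s = arccos(-0.0357) = 92.05°.
Day length = 2 H_s / 15° h⁻¹ = 184.10° / 15 = 12.273 h.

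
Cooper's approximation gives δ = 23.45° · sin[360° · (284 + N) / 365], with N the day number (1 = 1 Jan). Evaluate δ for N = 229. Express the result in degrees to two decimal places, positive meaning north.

360 × (284 + 229) / 365 = 505.973°; sin(505.973°) = 0.5596.
δ = 23.45 × 0.5596 = 13.123° ≈ +13.12°.

+13.12°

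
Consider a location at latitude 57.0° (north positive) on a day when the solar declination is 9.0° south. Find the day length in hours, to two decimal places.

−tan φ tan δ = −(1.5399)(-0.1584) = 0.2439; H_s = arccos(0.2439) = 75.88°.
Day length = 2 H_s / 15° h⁻¹ = 151.76° / 15 = 10.117 h.

10.12 hours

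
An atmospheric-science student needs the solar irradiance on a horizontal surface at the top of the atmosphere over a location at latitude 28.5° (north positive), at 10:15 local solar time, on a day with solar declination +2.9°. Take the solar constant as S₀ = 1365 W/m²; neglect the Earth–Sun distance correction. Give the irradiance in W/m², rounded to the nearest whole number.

Hour angle H = 15° × (10.25 − 12) = -26.25°.
cos θ_z = sin(28.5°) sin(2.9°) + cos(28.5°) cos(2.9°) cos(-26.25°) = 0.0241 + 0.7872 = 0.8113.
Top-of-atmosphere irradiance = S₀ cos θ_z = 1365 × 0.8113 = 1107.42 W/m².

1107 W/m²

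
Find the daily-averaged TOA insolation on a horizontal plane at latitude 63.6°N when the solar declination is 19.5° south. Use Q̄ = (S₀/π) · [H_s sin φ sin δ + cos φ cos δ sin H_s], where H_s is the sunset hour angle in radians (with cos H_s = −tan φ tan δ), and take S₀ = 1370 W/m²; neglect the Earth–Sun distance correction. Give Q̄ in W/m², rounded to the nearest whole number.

cos H_s = −tan(63.6°) · tan(-19.5°) = 0.7134, so H_s = arccos(0.7134) = 44.49°. In radians, H_s = 0.7765.
H_s sin φ sin δ = 0.7765 × 0.8957 × -0.3338 = -0.2322.
cos φ cos δ sin H_s = 0.4446 × 0.9426 × 0.7008 = 0.2937.
Q̄ = (1370/π) × (-0.2322 + 0.2937) = 436.08 × 0.0615 = 26.82 W/m².

27 W/m²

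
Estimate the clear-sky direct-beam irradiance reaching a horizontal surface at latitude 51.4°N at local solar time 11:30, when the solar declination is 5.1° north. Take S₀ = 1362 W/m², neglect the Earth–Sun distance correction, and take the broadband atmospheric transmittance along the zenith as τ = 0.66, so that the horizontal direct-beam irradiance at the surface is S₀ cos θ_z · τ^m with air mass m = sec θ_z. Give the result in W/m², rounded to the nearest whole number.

Hour angle H = 15° × (11.5 − 12) = -7.50°.
With φ = 51.4°, δ = 5.1°, H = -7.50°: sin φ sin δ = 0.0695, cos φ cos δ cos H = 0.6161, so cos θ_z = 0.6856.
Air mass m = 1/cos θ_z = 1/0.6856 = 1.459; τ^m = 0.66^1.459 = 0.5454.
Surface direct beam = 1362 × 0.6856 × 0.5454 = 509.29 W/m².

509 W/m²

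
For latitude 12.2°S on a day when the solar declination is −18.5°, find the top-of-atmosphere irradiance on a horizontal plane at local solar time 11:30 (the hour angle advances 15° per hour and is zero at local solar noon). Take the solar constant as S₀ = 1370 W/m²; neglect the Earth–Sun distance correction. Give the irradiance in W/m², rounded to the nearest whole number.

1351 W/m²

Hour angle H = 15° × (11.5 − 12) = -7.50°.
cos θ_z = sin(-12.2°) sin(-18.5°) + cos(-12.2°) cos(-18.5°) cos(-7.50°) = 0.0671 + 0.9190 = 0.9861.
Top-of-atmosphere irradiance = S₀ cos θ_z = 1370 × 0.9861 = 1350.96 W/m².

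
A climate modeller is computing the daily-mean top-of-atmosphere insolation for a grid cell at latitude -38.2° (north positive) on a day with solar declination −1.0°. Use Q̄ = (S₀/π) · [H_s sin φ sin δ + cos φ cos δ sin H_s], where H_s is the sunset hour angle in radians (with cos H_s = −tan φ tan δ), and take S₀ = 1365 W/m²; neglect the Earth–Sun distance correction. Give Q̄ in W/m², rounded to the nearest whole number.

cos H_s = −tan(-38.2°) · tan(-1.0°) = -0.0137, so H_s = arccos(-0.0137) = 90.78°. In radians, H_s = 1.5844.
H_s sin φ sin δ = 1.5844 × -0.6184 × -0.0175 = 0.0171.
cos φ cos δ sin H_s = 0.7859 × 0.9998 × 0.9999 = 0.7857.
Q̄ = (1365/π) × (0.0171 + 0.7857) = 434.49 × 0.8028 = 348.81 W/m².

349 W/m²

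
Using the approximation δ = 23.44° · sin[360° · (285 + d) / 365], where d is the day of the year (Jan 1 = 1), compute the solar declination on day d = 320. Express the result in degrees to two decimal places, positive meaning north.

-19.59°

360 × (285 + 320) / 365 = 596.712°; sin(596.712°) = -0.8359.
δ = 23.44 × -0.8359 = -19.593° ≈ -19.59°.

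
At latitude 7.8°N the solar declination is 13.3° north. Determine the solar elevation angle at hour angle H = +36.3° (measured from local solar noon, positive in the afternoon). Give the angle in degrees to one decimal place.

53.9°

cos θ_z = sin(7.8°) sin(13.3°) + cos(7.8°) cos(13.3°) cos(36.30°) = 0.0312 + 0.7771 = 0.8083.
θ_z = arccos(0.8083) = 36.07°, so the elevation is 90° − 36.07° = 53.93°.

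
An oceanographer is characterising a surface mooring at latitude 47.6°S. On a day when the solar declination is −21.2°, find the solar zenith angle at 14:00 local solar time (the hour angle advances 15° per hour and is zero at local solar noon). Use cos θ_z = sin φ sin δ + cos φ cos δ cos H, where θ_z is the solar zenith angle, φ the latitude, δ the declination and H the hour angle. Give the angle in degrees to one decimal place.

Hour angle H = 15° × (14 − 12) = 30.00°.
cos θ_z = sin(-47.6°) sin(-21.2°) + cos(-47.6°) cos(-21.2°) cos(30.00°) = 0.2670 + 0.5444 = 0.8114.
θ_z = arccos(0.8114) = 35.77°.

35.8°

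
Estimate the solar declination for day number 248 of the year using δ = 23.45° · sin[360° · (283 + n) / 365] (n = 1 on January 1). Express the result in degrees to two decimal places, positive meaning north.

360 × (283 + 248) / 365 = 523.726°; sin(523.726°) = 0.2802.
δ = 23.45 × 0.2802 = 6.571° ≈ +6.57°.

+6.57°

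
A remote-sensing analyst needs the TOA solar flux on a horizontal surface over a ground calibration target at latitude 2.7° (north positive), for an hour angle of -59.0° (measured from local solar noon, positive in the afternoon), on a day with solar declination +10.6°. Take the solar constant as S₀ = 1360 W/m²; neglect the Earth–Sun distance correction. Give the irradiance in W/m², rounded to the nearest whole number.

cos θ_z = sin(2.7°) sin(10.6°) + cos(2.7°) cos(10.6°) cos(-59.00°) = 0.0087 + 0.5057 = 0.5144.
Top-of-atmosphere irradiance = S₀ cos θ_z = 1360 × 0.5144 = 699.58 W/m².

700 W/m²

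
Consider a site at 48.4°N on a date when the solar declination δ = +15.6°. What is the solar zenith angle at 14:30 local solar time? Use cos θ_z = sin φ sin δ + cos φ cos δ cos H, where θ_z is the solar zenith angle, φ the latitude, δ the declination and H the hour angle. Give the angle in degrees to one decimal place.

Hour angle H = 15° × (14.5 − 12) = 37.50°.
cos θ_z = sin(48.4°) sin(15.6°) + cos(48.4°) cos(15.6°) cos(37.50°) = 0.2011 + 0.5073 = 0.7084.
θ_z = arccos(0.7084) = 44.90°.

44.9°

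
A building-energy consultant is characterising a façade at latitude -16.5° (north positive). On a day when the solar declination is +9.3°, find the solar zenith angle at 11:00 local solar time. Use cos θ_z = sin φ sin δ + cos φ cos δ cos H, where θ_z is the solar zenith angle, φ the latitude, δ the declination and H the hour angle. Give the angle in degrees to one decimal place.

29.8°

Hour angle H = 15° × (11 − 12) = -15.00°.
cos θ_z = sin φ sin δ + cos φ cos δ cos H = (-0.2840)(0.1616) + (0.9588)(0.9869)(0.9659) = 0.8681.
θ_z = arccos(0.8681) = 29.76°.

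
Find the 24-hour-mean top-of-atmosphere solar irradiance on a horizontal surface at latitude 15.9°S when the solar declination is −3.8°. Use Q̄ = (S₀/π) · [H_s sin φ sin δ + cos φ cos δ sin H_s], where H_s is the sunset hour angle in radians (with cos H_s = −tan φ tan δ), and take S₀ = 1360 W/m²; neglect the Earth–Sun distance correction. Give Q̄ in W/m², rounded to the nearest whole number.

428 W/m²

The sunset hour angle satisfies cos H_s = −tan φ tan δ = -0.0189, giving H_s = 91.08°. In radians, H_s = 1.5896.
H_s sin φ sin δ = 1.5896 × -0.2740 × -0.0663 = 0.0289.
cos φ cos δ sin H_s = 0.9617 × 0.9978 × 0.9998 = 0.9594.
Q̄ = (1360/π) × (0.0289 + 0.9594) = 432.90 × 0.9883 = 427.84 W/m².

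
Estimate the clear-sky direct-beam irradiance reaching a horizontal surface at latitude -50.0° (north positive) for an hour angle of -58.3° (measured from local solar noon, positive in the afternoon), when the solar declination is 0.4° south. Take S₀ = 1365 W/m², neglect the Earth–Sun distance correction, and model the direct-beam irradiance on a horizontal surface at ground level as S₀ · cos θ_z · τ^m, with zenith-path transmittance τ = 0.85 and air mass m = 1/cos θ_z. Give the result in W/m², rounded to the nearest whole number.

292 W/m²

cos θ_z = sin(-50.0°) sin(-0.4°) + cos(-50.0°) cos(-0.4°) cos(-58.30°) = 0.0053 + 0.3378 = 0.3431.
Air mass m = 1/cos θ_z = 1/0.3431 = 2.915; τ^m = 0.85^2.915 = 0.6227.
Surface direct beam = 1365 × 0.3431 × 0.6227 = 291.63 W/m².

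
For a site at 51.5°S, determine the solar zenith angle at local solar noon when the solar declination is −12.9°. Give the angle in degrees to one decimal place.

38.6°

At local solar noon the hour angle is zero, so the zenith angle is |φ − δ| = |-51.5° − (-12.9°)| = 38.6°.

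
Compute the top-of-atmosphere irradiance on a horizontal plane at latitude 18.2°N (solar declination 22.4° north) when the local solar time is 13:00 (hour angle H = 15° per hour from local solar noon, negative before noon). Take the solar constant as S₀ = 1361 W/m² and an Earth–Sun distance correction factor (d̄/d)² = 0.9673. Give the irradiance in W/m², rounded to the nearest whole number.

Hour angle H = 15° × (13 − 12) = 15.00°.
cos θ_z = sin(18.2°) sin(22.4°) + cos(18.2°) cos(22.4°) cos(15.00°) = 0.1190 + 0.8484 = 0.9674.
Top-of-atmosphere irradiance = S₀ (d̄/d)² cos θ_z = 1361 × 0.9673 × 0.9674 = 1273.58 W/m².

1274 W/m²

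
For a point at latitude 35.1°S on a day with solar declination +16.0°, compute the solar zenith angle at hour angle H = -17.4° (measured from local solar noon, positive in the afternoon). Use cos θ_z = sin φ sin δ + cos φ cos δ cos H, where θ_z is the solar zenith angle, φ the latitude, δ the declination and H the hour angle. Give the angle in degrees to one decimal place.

53.7°

cos θ_z = sin(-35.1°) sin(16.0°) + cos(-35.1°) cos(16.0°) cos(-17.40°) = -0.1585 + 0.7505 = 0.5920.
θ_z = arccos(0.5920) = 53.70°.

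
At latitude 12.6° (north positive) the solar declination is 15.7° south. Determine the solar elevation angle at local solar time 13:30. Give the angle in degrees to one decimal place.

Hour angle H = 15° × (13.5 − 12) = 22.50°.
With φ = 12.6°, δ = -15.7°, H = 22.50°: sin φ sin δ = -0.0590, cos φ cos δ cos H = 0.8680, so cos θ_z = 0.8090.
θ_z = arccos(0.8090) = 36.00°, so the elevation is 90° − 36.00° = 54.00°.

54.0°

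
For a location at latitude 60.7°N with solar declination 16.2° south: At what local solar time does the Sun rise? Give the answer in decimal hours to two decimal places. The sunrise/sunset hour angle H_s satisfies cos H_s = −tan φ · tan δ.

8.08 h

The sunset hour angle satisfies cos H_s = −tan φ tan δ = 0.5177, giving H_s = 58.82°.
Sunrise is at 12 − H_s/15 = 12 − 3.921 = 8.079 h local solar time.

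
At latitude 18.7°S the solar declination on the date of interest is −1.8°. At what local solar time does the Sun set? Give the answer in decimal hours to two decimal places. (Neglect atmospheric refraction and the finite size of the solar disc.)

18.04 h

cos H_s = −tan(-18.7°) · tan(-1.8°) = -0.0106, so H_s = arccos(-0.0106) = 90.61°.
Sunset is at 12 + H_s/15 = 12 + 6.041 = 18.041 h local solar time.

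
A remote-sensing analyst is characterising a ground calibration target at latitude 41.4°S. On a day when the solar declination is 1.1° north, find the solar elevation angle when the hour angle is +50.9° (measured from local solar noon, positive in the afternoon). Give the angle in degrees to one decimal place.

With φ = -41.4°, δ = 1.1°, H = 50.90°: sin φ sin δ = -0.0127, cos φ cos δ cos H = 0.4730, so cos θ_z = 0.4603.
θ_z = arccos(0.4603) = 62.59°, so the elevation is 90° − 62.59° = 27.41°.

27.4°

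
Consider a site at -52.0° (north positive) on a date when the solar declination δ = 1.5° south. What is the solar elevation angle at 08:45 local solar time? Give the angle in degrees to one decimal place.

25.2°

Hour angle H = 15° × (8.75 − 12) = -48.75°.
cos θ_z = sin(-52.0°) sin(-1.5°) + cos(-52.0°) cos(-1.5°) cos(-48.75°) = 0.0206 + 0.4058 = 0.4264.
θ_z = arccos(0.4264) = 64.76°, so the elevation is 90° − 64.76° = 25.24°.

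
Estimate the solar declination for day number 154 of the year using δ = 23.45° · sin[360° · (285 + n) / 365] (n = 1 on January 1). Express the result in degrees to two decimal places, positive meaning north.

360 × (285 + 154) / 365 = 432.986°; sin(432.986°) = 0.9562.
δ = 23.45 × 0.9562 = 22.423° ≈ +22.42°.

+22.42°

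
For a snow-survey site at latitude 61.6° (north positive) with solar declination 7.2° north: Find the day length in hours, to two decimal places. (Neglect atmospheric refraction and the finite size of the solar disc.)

The sunset hour angle satisfies cos H_s = −tan φ tan δ = -0.2336, giving H_s = 103.51°.
Day length = 2 H_s / 15° h⁻¹ = 207.02° / 15 = 13.801 h.

13.80 hours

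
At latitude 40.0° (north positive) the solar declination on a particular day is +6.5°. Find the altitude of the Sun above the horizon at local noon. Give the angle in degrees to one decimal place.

56.5°

At local solar noon the hour angle is zero, so the elevation is 90° − |φ − δ| = 90° − |40.0° − (6.5°)| = 90° − 33.5° = 56.5°.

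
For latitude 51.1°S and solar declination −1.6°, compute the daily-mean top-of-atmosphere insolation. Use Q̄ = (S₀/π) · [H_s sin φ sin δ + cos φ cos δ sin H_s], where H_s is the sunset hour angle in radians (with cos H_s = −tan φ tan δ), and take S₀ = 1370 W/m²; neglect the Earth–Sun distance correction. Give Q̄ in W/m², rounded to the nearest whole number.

289 W/m²

−tan φ tan δ = −(-1.2393)(-0.0279) = -0.0346; H_s = arccos(-0.0346) = 91.98°. In radians, H_s = 1.6054.
H_s sin φ sin δ = 1.6054 × -0.7782 × -0.0279 = 0.0349.
cos φ cos δ sin H_s = 0.6280 × 0.9996 × 0.9994 = 0.6274.
Q̄ = (1370/π) × (0.0349 + 0.6274) = 436.08 × 0.6623 = 288.82 W/m².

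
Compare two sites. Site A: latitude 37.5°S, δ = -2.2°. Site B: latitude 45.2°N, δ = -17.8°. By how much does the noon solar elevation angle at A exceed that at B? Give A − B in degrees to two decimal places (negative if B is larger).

A: 90° − |-37.5 − (-2.2)| = 54.70°.
B: 90° − |45.2 − (-17.8)| = 27.00°.
A − B = 54.70 − 27.00 = 27.70°.

+27.70°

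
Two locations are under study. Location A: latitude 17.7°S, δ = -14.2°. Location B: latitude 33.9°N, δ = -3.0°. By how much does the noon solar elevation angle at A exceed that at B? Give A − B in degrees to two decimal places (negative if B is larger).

A: 90° − |-17.7 − (-14.2)| = 86.50°.
B: 90° − |33.9 − (-3.0)| = 53.10°.
A − B = 86.50 − 53.10 = 33.40°.

+33.40°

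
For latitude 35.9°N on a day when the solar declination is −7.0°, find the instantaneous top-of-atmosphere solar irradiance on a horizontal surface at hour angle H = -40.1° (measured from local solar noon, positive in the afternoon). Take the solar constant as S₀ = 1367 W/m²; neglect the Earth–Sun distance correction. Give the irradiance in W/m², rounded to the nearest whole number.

With φ = 35.9°, δ = -7.0°, H = -40.10°: sin φ sin δ = -0.0715, cos φ cos δ cos H = 0.6150, so cos θ_z = 0.5435.
Top-of-atmosphere irradiance = S₀ cos θ_z = 1367 × 0.5435 = 742.96 W/m².

743 W/m²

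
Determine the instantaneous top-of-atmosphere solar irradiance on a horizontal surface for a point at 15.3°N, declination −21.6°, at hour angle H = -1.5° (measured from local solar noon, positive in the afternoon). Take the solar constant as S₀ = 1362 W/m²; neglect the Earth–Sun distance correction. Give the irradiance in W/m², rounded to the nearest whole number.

1089 W/m²

With φ = 15.3°, δ = -21.6°, H = -1.50°: sin φ sin δ = -0.0971, cos φ cos δ cos H = 0.8965, so cos θ_z = 0.7994.
Top-of-atmosphere irradiance = S₀ cos θ_z = 1362 × 0.7994 = 1088.78 W/m².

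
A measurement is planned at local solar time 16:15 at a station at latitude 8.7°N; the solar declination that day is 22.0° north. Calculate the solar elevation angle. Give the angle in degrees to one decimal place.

Hour angle H = 15° × (16.25 − 12) = 63.75°.
With φ = 8.7°, δ = 22.0°, H = 63.75°: sin φ sin δ = 0.0567, cos φ cos δ cos H = 0.4054, so cos θ_z = 0.4621.
θ_z = arccos(0.4621) = 62.48°, so the elevation is 90° − 62.48° = 27.52°.

27.5°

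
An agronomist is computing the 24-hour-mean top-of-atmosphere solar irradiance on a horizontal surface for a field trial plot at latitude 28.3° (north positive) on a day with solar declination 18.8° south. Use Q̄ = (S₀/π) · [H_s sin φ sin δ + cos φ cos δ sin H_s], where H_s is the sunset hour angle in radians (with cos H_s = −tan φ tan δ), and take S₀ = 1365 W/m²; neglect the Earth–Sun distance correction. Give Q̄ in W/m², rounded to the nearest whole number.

cos H_s = −tan(28.3°) · tan(-18.8°) = 0.1833, so H_s = arccos(0.1833) = 79.44°. In radians, H_s = 1.3865.
H_s sin φ sin δ = 1.3865 × 0.4741 × -0.3223 = -0.2119.
cos φ cos δ sin H_s = 0.8805 × 0.9466 × 0.9831 = 0.8194.
Q̄ = (1365/π) × (-0.2119 + 0.8194) = 434.49 × 0.6075 = 263.95 W/m².

264 W/m²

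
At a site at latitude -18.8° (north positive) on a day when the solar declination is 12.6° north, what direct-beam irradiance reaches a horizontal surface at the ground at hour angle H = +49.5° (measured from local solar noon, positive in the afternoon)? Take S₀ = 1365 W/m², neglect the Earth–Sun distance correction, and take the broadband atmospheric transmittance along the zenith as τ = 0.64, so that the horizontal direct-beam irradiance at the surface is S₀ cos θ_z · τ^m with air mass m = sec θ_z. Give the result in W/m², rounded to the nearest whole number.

cos θ_z = sin(-18.8°) sin(12.6°) + cos(-18.8°) cos(12.6°) cos(49.50°) = -0.0703 + 0.6000 = 0.5297.
Air mass m = 1/cos θ_z = 1/0.5297 = 1.888; τ^m = 0.64^1.888 = 0.4306.
Surface direct beam = 1365 × 0.5297 × 0.4306 = 311.34 W/m².

311 W/m²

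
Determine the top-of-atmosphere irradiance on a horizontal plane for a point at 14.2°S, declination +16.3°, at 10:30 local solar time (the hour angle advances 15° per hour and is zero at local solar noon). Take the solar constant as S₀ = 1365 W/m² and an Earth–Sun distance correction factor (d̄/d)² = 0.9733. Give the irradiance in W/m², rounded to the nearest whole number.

1051 W/m²

Hour angle H = 15° × (10.5 − 12) = -22.50°.
With φ = -14.2°, δ = 16.3°, H = -22.50°: sin φ sin δ = -0.0688, cos φ cos δ cos H = 0.8597, so cos θ_z = 0.7909.
Top-of-atmosphere irradiance = S₀ (d̄/d)² cos θ_z = 1365 × 0.9733 × 0.7909 = 1050.75 W/m².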